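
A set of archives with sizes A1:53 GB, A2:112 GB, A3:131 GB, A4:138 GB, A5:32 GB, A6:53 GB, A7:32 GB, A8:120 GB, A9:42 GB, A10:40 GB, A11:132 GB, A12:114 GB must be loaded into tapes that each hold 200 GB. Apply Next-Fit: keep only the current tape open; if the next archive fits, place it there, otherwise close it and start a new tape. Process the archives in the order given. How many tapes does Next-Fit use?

7

Put A1 (53 GB) in tape 1; 147 GB remain.
Put A2 (112 GB) in tape 1; 35 GB remain.
Put A3 (131 GB) in tape 2; 69 GB remain.
Put A4 (138 GB) in tape 3; 62 GB remain.
Put A5 (32 GB) in tape 3; 30 GB remain.
Put A6 (53 GB) in tape 4; 147 GB remain.
Put A7 (32 GB) in tape 4; 115 GB remain.
Put A8 (120 GB) in tape 5; 80 GB remain.
Put A9 (42 GB) in tape 5; 38 GB remain.
Put A10 (40 GB) in tape 6; 160 GB remain.
Put A11 (132 GB) in tape 6; 28 GB remain.
Put A12 (114 GB) in tape 7; 86 GB remain.
Final tapes: [53,112] [131] [138,32] [53,32] [120,42] [40,132] [114].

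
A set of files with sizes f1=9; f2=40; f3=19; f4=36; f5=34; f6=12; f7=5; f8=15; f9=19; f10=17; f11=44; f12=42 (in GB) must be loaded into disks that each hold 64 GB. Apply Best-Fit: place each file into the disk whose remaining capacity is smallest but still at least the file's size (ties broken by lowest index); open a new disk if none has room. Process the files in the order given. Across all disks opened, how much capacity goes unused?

92

Put f1 (9 GB) in disk 1; 55 GB remain.
Put f2 (40 GB) in disk 1; 15 GB remain.
Put f3 (19 GB) in disk 2; 45 GB remain.
Put f4 (36 GB) in disk 2; 9 GB remain.
Put f5 (34 GB) in disk 3; 30 GB remain.
Put f6 (12 GB) in disk 1; 3 GB remain.
Put f7 (5 GB) in disk 2; 4 GB remain.
Put f8 (15 GB) in disk 3; 15 GB remain.
Put f9 (19 GB) in disk 4; 45 GB remain.
Put f10 (17 GB) in disk 4; 28 GB remain.
Put f11 (44 GB) in disk 5; 20 GB remain.
Put f12 (42 GB) in disk 6; 22 GB remain.
6 disks × 64 GB = 384 GB; used 292 GB; unused 92 GB.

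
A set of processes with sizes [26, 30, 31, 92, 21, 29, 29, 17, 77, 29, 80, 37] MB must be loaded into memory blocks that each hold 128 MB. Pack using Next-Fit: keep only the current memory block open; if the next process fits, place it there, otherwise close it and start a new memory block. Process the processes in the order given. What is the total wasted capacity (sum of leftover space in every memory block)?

memory block 1: place 26 MB, 102 MB left
memory block 1: place 30 MB, 72 MB left
memory block 1: place 31 MB, 41 MB left
memory block 2: place 92 MB, 36 MB left
memory block 2: place 21 MB, 15 MB left
memory block 3: place 29 MB, 99 MB left
memory block 3: place 29 MB, 70 MB left
memory block 3: place 17 MB, 53 MB left
memory block 4: place 77 MB, 51 MB left
memory block 4: place 29 MB, 22 MB left
memory block 5: place 80 MB, 48 MB left
memory block 5: place 37 MB, 11 MB left
5 memory blocks × 128 MB = 640 MB; used 498 MB; unused 142 MB.

142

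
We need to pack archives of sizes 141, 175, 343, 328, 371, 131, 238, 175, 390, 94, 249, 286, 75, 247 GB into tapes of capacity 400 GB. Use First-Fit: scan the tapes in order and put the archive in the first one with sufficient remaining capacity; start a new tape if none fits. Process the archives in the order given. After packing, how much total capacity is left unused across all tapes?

tape 1: place 141 GB, 259 GB left
tape 1: place 175 GB, 84 GB left
tape 2: place 343 GB, 57 GB left
tape 3: place 328 GB, 72 GB left
tape 4: place 371 GB, 29 GB left
tape 5: place 131 GB, 269 GB left
tape 5: place 238 GB, 31 GB left
tape 6: place 175 GB, 225 GB left
tape 7: place 390 GB, 10 GB left
tape 6: place 94 GB, 131 GB left
tape 8: place 249 GB, 151 GB left
tape 9: place 286 GB, 114 GB left
tape 1: place 75 GB, 9 GB left
tape 10: place 247 GB, 153 GB left
10 tapes × 400 GB = 4000 GB; used 3243 GB; unused 757 GB.

757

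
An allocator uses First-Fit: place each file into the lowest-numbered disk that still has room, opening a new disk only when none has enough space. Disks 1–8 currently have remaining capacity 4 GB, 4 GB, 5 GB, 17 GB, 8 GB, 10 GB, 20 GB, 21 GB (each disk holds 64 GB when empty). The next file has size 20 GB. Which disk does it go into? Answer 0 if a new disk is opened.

7

Disks with room: disk 7 (20 GB), disk 8 (21 GB).
The first with room is disk 7.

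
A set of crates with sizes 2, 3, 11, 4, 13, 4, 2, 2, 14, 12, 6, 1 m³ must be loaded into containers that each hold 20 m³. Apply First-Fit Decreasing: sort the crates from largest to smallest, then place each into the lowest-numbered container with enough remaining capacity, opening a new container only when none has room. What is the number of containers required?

4

Sorted descending: 14, 13, 12, 11, 6, 4, 4, 3, 2, 2, 2, 1.
container 1: place 14 m³, 6 m³ left
container 2: place 13 m³, 7 m³ left
container 3: place 12 m³, 8 m³ left
container 4: place 11 m³, 9 m³ left
container 1: place 6 m³, 0 m³ left
container 2: place 4 m³, 3 m³ left
container 3: place 4 m³, 4 m³ left
container 2: place 3 m³, 0 m³ left
container 3: place 2 m³, 2 m³ left
container 3: place 2 m³, 0 m³ left
container 4: place 2 m³, 7 m³ left
container 4: place 1 m³, 6 m³ left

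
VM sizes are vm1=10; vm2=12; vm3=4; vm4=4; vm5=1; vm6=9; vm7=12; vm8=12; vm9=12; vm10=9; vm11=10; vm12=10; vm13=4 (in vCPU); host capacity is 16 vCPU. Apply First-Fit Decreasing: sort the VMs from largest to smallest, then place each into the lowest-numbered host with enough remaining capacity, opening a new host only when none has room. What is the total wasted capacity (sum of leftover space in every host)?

Sorted descending: 12, 12, 12, 12, 10, 10, 10, 9, 9, 4, 4, 4, 1.
host 1: place 12 vCPU, 4 vCPU left
host 2: place 12 vCPU, 4 vCPU left
host 3: place 12 vCPU, 4 vCPU left
host 4: place 12 vCPU, 4 vCPU left
host 5: place 10 vCPU, 6 vCPU left
host 6: place 10 vCPU, 6 vCPU left
host 7: place 10 vCPU, 6 vCPU left
host 8: place 9 vCPU, 7 vCPU left
host 9: place 9 vCPU, 7 vCPU left
host 1: place 4 vCPU, 0 vCPU left
host 2: place 4 vCPU, 0 vCPU left
host 3: place 4 vCPU, 0 vCPU left
host 4: place 1 vCPU, 3 vCPU left
9 hosts × 16 vCPU = 144 vCPU; used 109 vCPU; unused 35 vCPU.

35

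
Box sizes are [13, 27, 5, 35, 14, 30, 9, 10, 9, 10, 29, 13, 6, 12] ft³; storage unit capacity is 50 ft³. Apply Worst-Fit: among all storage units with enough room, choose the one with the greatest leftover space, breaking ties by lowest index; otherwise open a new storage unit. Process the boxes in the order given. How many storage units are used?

13 ft³ → storage unit 1 (remaining 37 ft³)
27 ft³ → storage unit 1 (remaining 10 ft³)
5 ft³ → storage unit 1 (remaining 5 ft³)
35 ft³ → storage unit 2 (remaining 15 ft³)
14 ft³ → storage unit 2 (remaining 1 ft³)
30 ft³ → storage unit 3 (remaining 20 ft³)
9 ft³ → storage unit 3 (remaining 11 ft³)
10 ft³ → storage unit 3 (remaining 1 ft³)
9 ft³ → storage unit 4 (remaining 41 ft³)
10 ft³ → storage unit 4 (remaining 31 ft³)
29 ft³ → storage unit 4 (remaining 2 ft³)
13 ft³ → storage unit 5 (remaining 37 ft³)
6 ft³ → storage unit 5 (remaining 31 ft³)
12 ft³ → storage unit 5 (remaining 19 ft³)
Final storage units: [13,27,5] [35,14] [30,9,10] [9,10,29] [13,6,12].

5 storage units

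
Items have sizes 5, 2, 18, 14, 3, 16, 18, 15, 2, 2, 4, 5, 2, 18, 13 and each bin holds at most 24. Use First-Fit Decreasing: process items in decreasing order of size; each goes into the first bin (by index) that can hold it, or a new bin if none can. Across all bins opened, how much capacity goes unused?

Sorted descending: 18, 18, 18, 16, 15, 14, 13, 5, 5, 4, 3, 2, 2, 2, 2.
bin 1: place 18, 6 left
bin 2: place 18, 6 left
bin 3: place 18, 6 left
bin 4: place 16, 8 left
bin 5: place 15, 9 left
bin 6: place 14, 10 left
bin 7: place 13, 11 left
bin 1: place 5, 1 left
bin 2: place 5, 1 left
bin 3: place 4, 2 left
bin 4: place 3, 5 left
bin 3: place 2, 0 left
bin 4: place 2, 3 left
bin 4: place 2, 1 left
bin 5: place 2, 7 left
7 bins × 24 = 168; used 137; unused 31.

31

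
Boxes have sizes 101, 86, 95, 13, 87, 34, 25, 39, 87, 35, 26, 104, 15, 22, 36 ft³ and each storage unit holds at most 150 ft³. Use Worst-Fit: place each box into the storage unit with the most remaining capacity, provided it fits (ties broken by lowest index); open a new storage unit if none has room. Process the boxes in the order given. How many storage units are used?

7 storage units

101 ft³ → storage unit 1 (remaining 49 ft³)
86 ft³ → storage unit 2 (remaining 64 ft³)
95 ft³ → storage unit 3 (remaining 55 ft³)
13 ft³ → storage unit 2 (remaining 51 ft³)
87 ft³ → storage unit 4 (remaining 63 ft³)
34 ft³ → storage unit 4 (remaining 29 ft³)
25 ft³ → storage unit 3 (remaining 30 ft³)
39 ft³ → storage unit 2 (remaining 12 ft³)
87 ft³ → storage unit 5 (remaining 63 ft³)
35 ft³ → storage unit 5 (remaining 28 ft³)
26 ft³ → storage unit 1 (remaining 23 ft³)
104 ft³ → storage unit 6 (remaining 46 ft³)
15 ft³ → storage unit 6 (remaining 31 ft³)
22 ft³ → storage unit 6 (remaining 9 ft³)
36 ft³ → storage unit 7 (remaining 114 ft³)
Final storage units: [101,26] [86,13,39] [95,25] [87,34] [87,35] [104,15,22] [36].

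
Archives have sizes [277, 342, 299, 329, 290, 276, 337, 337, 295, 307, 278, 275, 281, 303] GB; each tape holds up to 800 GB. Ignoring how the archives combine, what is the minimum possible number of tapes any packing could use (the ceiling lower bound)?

Total size = 277 + 342 + 299 + 329 + 290 + 276 + 337 + 337 + 295 + 307 + 278 + 275 + 281 + 303 = 4226 GB.
⌈4226 / 800⌉ = 6.

6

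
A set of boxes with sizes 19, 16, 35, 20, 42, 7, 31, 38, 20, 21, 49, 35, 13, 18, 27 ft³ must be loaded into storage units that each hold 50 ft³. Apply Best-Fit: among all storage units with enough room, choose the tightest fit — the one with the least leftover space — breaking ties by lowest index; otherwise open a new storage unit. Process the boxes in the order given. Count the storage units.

9 storage units

storage unit 1: place 19 ft³, 31 ft³ left
storage unit 1: place 16 ft³, 15 ft³ left
storage unit 2: place 35 ft³, 15 ft³ left
storage unit 3: place 20 ft³, 30 ft³ left
storage unit 4: place 42 ft³, 8 ft³ left
storage unit 4: place 7 ft³, 1 ft³ left
storage unit 5: place 31 ft³, 19 ft³ left
storage unit 6: place 38 ft³, 12 ft³ left
storage unit 3: place 20 ft³, 10 ft³ left
storage unit 7: place 21 ft³, 29 ft³ left
storage unit 8: place 49 ft³, 1 ft³ left
storage unit 9: place 35 ft³, 15 ft³ left
storage unit 1: place 13 ft³, 2 ft³ left
storage unit 5: place 18 ft³, 1 ft³ left
storage unit 7: place 27 ft³, 2 ft³ left
Final storage units: [19,16,13] [35] [20,20] [42,7] [31,18] [38] [21,27] [49] [35].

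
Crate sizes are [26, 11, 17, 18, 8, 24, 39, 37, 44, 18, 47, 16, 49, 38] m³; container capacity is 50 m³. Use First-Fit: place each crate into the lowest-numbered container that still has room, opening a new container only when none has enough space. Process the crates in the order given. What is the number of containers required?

container 1: place 26 m³, 24 m³ left
container 1: place 11 m³, 13 m³ left
container 2: place 17 m³, 33 m³ left
container 2: place 18 m³, 15 m³ left
container 1: place 8 m³, 5 m³ left
container 3: place 24 m³, 26 m³ left
container 4: place 39 m³, 11 m³ left
container 5: place 37 m³, 13 m³ left
container 6: place 44 m³, 6 m³ left
container 3: place 18 m³, 8 m³ left
container 7: place 47 m³, 3 m³ left
container 8: place 16 m³, 34 m³ left
container 9: place 49 m³, 1 m³ left
container 10: place 38 m³, 12 m³ left

10 containers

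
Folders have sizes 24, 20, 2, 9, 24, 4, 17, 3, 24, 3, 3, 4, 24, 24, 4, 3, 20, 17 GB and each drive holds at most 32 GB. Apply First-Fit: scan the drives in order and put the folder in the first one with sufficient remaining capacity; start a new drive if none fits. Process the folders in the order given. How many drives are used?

Put 24 GB in drive 1; 8 GB remain.
Put 20 GB in drive 2; 12 GB remain.
Put 2 GB in drive 1; 6 GB remain.
Put 9 GB in drive 2; 3 GB remain.
Put 24 GB in drive 3; 8 GB remain.
Put 4 GB in drive 1; 2 GB remain.
Put 17 GB in drive 4; 15 GB remain.
Put 3 GB in drive 2; 0 GB remain.
Put 24 GB in drive 5; 8 GB remain.
Put 3 GB in drive 3; 5 GB remain.
Put 3 GB in drive 3; 2 GB remain.
Put 4 GB in drive 4; 11 GB remain.
Put 24 GB in drive 6; 8 GB remain.
Put 24 GB in drive 7; 8 GB remain.
Put 4 GB in drive 4; 7 GB remain.
Put 3 GB in drive 4; 4 GB remain.
Put 20 GB in drive 8; 12 GB remain.
Put 17 GB in drive 9; 15 GB remain.

9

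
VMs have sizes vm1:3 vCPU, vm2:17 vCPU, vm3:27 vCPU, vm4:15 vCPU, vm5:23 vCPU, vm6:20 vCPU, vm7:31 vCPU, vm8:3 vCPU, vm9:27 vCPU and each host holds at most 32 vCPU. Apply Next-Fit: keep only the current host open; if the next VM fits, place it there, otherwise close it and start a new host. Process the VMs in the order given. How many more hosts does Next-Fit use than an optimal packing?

Next-Fit: [3,17] [27] [15] [23] [20] [31] [3,27] → 7 hosts.
Total size 166 vCPU; any packing needs at least ⌈166/32⌉ = 6 hosts.
An optimal packing achieves that bound: [31] [27,3] [27,3] [23] [20] [17,15] → 6 hosts.
Excess: 7 − 6 = 1.

1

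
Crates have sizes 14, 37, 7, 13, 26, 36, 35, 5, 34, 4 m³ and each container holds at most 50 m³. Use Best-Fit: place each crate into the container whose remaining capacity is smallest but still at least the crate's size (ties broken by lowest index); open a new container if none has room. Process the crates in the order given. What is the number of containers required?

6

14 m³ → container 1 (remaining 36 m³)
37 m³ → container 2 (remaining 13 m³)
7 m³ → container 2 (remaining 6 m³)
13 m³ → container 1 (remaining 23 m³)
26 m³ → container 3 (remaining 24 m³)
36 m³ → container 4 (remaining 14 m³)
35 m³ → container 5 (remaining 15 m³)
5 m³ → container 2 (remaining 1 m³)
34 m³ → container 6 (remaining 16 m³)
4 m³ → container 4 (remaining 10 m³)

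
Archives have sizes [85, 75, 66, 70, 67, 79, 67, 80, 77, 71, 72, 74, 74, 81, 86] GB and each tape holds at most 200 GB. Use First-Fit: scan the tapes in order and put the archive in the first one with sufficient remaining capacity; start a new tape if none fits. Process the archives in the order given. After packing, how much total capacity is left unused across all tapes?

476

85 GB → tape 1 (remaining 115 GB)
75 GB → tape 1 (remaining 40 GB)
66 GB → tape 2 (remaining 134 GB)
70 GB → tape 2 (remaining 64 GB)
67 GB → tape 3 (remaining 133 GB)
79 GB → tape 3 (remaining 54 GB)
67 GB → tape 4 (remaining 133 GB)
80 GB → tape 4 (remaining 53 GB)
77 GB → tape 5 (remaining 123 GB)
71 GB → tape 5 (remaining 52 GB)
72 GB → tape 6 (remaining 128 GB)
74 GB → tape 6 (remaining 54 GB)
74 GB → tape 7 (remaining 126 GB)
81 GB → tape 7 (remaining 45 GB)
86 GB → tape 8 (remaining 114 GB)
8 tapes × 200 GB = 1600 GB; used 1124 GB; unused 476 GB.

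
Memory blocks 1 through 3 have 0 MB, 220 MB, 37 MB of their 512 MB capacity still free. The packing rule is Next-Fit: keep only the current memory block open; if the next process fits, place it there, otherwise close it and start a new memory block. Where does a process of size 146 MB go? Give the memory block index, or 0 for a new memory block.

0

Next-Fit only looks at memory block 3, which has 37 MB free.
146 MB does not fit, so a new memory block is opened.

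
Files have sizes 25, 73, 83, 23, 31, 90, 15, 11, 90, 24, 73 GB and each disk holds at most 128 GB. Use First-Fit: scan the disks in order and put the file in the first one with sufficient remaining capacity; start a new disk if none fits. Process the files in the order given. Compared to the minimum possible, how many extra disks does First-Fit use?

0

First-Fit: [25,73,23] [83,31,11] [90,15] [90,24] [73] → 5 disks.
Total size 538 GB; any packing needs at least ⌈538/128⌉ = 5 disks.
So 5 is already optimal.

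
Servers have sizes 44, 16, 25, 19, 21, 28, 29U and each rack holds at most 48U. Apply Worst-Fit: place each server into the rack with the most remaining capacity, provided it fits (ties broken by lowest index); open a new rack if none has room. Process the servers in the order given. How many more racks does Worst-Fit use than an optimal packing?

Worst-Fit: [44] [16,25] [19,21] [28] [29] → 5 racks.
Total size 182U; any packing needs at least ⌈182/48⌉ = 4 racks.
An optimal packing achieves that bound: [44] [29,19] [28,16] [25,21] → 4 racks.
Excess: 5 − 4 = 1.

1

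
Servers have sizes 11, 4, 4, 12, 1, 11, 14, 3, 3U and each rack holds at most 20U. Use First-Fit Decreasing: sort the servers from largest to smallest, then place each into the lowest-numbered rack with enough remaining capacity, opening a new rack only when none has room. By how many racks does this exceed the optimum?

First-Fit Decreasing: [14,4,1] [12,4,3] [11,3] [11] → 4 racks.
Total size 63U; any packing needs at least ⌈63/20⌉ = 4 racks.
So 4 is already optimal.

0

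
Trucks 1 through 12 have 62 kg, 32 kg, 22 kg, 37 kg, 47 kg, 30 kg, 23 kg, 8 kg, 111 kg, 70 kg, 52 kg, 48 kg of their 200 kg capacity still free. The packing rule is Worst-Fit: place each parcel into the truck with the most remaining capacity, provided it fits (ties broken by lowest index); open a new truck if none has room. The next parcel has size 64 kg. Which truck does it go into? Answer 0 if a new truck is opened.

9

Trucks with room: truck 9 (111 kg), truck 10 (70 kg).
Most room is truck 9 with 111 kg free.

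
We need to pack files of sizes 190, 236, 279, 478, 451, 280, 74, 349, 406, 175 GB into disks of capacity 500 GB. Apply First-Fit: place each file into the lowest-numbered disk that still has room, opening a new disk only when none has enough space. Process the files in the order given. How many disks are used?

disk 1: place 190 GB, 310 GB left
disk 1: place 236 GB, 74 GB left
disk 2: place 279 GB, 221 GB left
disk 3: place 478 GB, 22 GB left
disk 4: place 451 GB, 49 GB left
disk 5: place 280 GB, 220 GB left
disk 1: place 74 GB, 0 GB left
disk 6: place 349 GB, 151 GB left
disk 7: place 406 GB, 94 GB left
disk 2: place 175 GB, 46 GB left

7 disks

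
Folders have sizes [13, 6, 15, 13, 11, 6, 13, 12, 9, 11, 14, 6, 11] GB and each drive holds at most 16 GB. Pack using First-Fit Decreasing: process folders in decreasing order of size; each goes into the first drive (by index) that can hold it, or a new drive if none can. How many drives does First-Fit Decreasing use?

Sorted descending: 15, 14, 13, 13, 13, 12, 11, 11, 11, 9, 6, 6, 6.
drive 1: place 15 GB, 1 GB left
drive 2: place 14 GB, 2 GB left
drive 3: place 13 GB, 3 GB left
drive 4: place 13 GB, 3 GB left
drive 5: place 13 GB, 3 GB left
drive 6: place 12 GB, 4 GB left
drive 7: place 11 GB, 5 GB left
drive 8: place 11 GB, 5 GB left
drive 9: place 11 GB, 5 GB left
drive 10: place 9 GB, 7 GB left
drive 10: place 6 GB, 1 GB left
drive 11: place 6 GB, 10 GB left
drive 11: place 6 GB, 4 GB left
Final drives: [15] [14] [13] [13] [13] [12] [11] [11] [11] [9,6] [6,6].

11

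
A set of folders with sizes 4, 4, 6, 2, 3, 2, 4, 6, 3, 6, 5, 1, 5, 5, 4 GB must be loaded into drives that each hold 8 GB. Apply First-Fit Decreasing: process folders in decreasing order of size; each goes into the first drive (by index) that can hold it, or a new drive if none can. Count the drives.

8 drives

Sorted descending: 6, 6, 6, 5, 5, 5, 4, 4, 4, 4, 3, 3, 2, 2, 1.
Put 6 GB in drive 1; 2 GB remain.
Put 6 GB in drive 2; 2 GB remain.
Put 6 GB in drive 3; 2 GB remain.
Put 5 GB in drive 4; 3 GB remain.
Put 5 GB in drive 5; 3 GB remain.
Put 5 GB in drive 6; 3 GB remain.
Put 4 GB in drive 7; 4 GB remain.
Put 4 GB in drive 7; 0 GB remain.
Put 4 GB in drive 8; 4 GB remain.
Put 4 GB in drive 8; 0 GB remain.
Put 3 GB in drive 4; 0 GB remain.
Put 3 GB in drive 5; 0 GB remain.
Put 2 GB in drive 1; 0 GB remain.
Put 2 GB in drive 2; 0 GB remain.
Put 1 GB in drive 3; 1 GB remain.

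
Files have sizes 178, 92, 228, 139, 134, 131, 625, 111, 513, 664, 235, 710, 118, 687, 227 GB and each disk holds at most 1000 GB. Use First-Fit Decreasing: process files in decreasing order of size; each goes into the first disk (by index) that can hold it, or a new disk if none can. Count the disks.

6

Sorted descending: 710, 687, 664, 625, 513, 235, 228, 227, 178, 139, 134, 131, 118, 111, 92.
Put 710 GB in disk 1; 290 GB remain.
Put 687 GB in disk 2; 313 GB remain.
Put 664 GB in disk 3; 336 GB remain.
Put 625 GB in disk 4; 375 GB remain.
Put 513 GB in disk 5; 487 GB remain.
Put 235 GB in disk 1; 55 GB remain.
Put 228 GB in disk 2; 85 GB remain.
Put 227 GB in disk 3; 109 GB remain.
Put 178 GB in disk 4; 197 GB remain.
Put 139 GB in disk 4; 58 GB remain.
Put 134 GB in disk 5; 353 GB remain.
Put 131 GB in disk 5; 222 GB remain.
Put 118 GB in disk 5; 104 GB remain.
Put 111 GB in disk 6; 889 GB remain.
Put 92 GB in disk 3; 17 GB remain.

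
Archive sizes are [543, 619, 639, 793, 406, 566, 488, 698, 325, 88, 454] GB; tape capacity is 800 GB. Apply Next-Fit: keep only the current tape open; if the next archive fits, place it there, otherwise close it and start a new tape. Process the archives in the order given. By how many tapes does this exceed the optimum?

1

Next-Fit: [543] [619] [639] [793] [406] [566] [488] [698] [325,88] [454] → 10 tapes.
9 archives exceed 400 GB (half the capacity), and no two of those can share a tape, so at least 9 tapes are needed.
An optimal packing achieves that bound: [793] [698,88] [639] [619] [566] [543] [488] [454,325] [406] → 9 tapes.
Excess: 10 − 9 = 1.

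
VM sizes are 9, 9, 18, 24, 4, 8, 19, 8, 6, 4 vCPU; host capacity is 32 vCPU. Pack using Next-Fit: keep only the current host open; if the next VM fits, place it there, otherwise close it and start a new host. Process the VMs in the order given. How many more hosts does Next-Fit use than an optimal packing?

Next-Fit: [9,9] [18] [24,4] [8,19] [8,6,4] → 5 hosts.
Total size 109 vCPU; any packing needs at least ⌈109/32⌉ = 4 hosts.
An optimal packing achieves that bound: [24,8] [19,9,4] [18,9,4] [8,6] → 4 hosts.
Excess: 5 − 4 = 1.

1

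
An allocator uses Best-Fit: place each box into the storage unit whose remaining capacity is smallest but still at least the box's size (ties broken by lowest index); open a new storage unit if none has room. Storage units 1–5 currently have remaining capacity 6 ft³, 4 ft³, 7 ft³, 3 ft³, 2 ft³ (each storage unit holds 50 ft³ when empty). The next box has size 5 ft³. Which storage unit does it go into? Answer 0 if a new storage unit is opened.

1

Storage units with room: storage unit 1 (6 ft³), storage unit 3 (7 ft³).
Tightest fit is storage unit 1 with 6 ft³ free.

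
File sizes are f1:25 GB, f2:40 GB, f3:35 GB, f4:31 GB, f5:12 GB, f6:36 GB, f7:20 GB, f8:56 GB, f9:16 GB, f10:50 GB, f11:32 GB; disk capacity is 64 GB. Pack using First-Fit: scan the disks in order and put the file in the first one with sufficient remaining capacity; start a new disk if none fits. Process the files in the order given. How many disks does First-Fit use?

Put f1 (25 GB) in disk 1; 39 GB remain.
Put f2 (40 GB) in disk 2; 24 GB remain.
Put f3 (35 GB) in disk 1; 4 GB remain.
Put f4 (31 GB) in disk 3; 33 GB remain.
Put f5 (12 GB) in disk 2; 12 GB remain.
Put f6 (36 GB) in disk 4; 28 GB remain.
Put f7 (20 GB) in disk 3; 13 GB remain.
Put f8 (56 GB) in disk 5; 8 GB remain.
Put f9 (16 GB) in disk 4; 12 GB remain.
Put f10 (50 GB) in disk 6; 14 GB remain.
Put f11 (32 GB) in disk 7; 32 GB remain.

7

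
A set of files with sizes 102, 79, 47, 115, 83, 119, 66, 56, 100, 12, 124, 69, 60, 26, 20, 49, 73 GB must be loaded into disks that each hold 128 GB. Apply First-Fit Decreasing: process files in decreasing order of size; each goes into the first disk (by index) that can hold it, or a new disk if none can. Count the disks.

Sorted descending: 124, 119, 115, 102, 100, 83, 79, 73, 69, 66, 60, 56, 49, 47, 26, 20, 12.
Put 124 GB in disk 1; 4 GB remain.
Put 119 GB in disk 2; 9 GB remain.
Put 115 GB in disk 3; 13 GB remain.
Put 102 GB in disk 4; 26 GB remain.
Put 100 GB in disk 5; 28 GB remain.
Put 83 GB in disk 6; 45 GB remain.
Put 79 GB in disk 7; 49 GB remain.
Put 73 GB in disk 8; 55 GB remain.
Put 69 GB in disk 9; 59 GB remain.
Put 66 GB in disk 10; 62 GB remain.
Put 60 GB in disk 10; 2 GB remain.
Put 56 GB in disk 9; 3 GB remain.
Put 49 GB in disk 7; 0 GB remain.
Put 47 GB in disk 8; 8 GB remain.
Put 26 GB in disk 4; 0 GB remain.
Put 20 GB in disk 5; 8 GB remain.
Put 12 GB in disk 3; 1 GB remain.

10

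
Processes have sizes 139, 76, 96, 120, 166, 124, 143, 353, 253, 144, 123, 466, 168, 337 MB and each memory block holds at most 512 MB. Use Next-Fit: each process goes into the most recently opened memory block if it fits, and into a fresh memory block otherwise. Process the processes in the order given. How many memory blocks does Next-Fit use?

Put 139 MB in memory block 1; 373 MB remain.
Put 76 MB in memory block 1; 297 MB remain.
Put 96 MB in memory block 1; 201 MB remain.
Put 120 MB in memory block 1; 81 MB remain.
Put 166 MB in memory block 2; 346 MB remain.
Put 124 MB in memory block 2; 222 MB remain.
Put 143 MB in memory block 2; 79 MB remain.
Put 353 MB in memory block 3; 159 MB remain.
Put 253 MB in memory block 4; 259 MB remain.
Put 144 MB in memory block 4; 115 MB remain.
Put 123 MB in memory block 5; 389 MB remain.
Put 466 MB in memory block 6; 46 MB remain.
Put 168 MB in memory block 7; 344 MB remain.
Put 337 MB in memory block 7; 7 MB remain.
Final memory blocks: [139,76,96,120] [166,124,143] [353] [253,144] [123] [466] [168,337].

7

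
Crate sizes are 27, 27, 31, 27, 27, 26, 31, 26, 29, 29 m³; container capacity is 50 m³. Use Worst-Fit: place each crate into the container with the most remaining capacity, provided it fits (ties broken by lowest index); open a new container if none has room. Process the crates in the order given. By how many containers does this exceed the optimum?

Worst-Fit: [27] [27] [31] [27] [27] [26] [31] [26] [29] [29] → 10 containers.
10 crates exceed 25 m³ (half the capacity), and no two of those can share a container, so at least 10 containers are needed.
So 10 is already optimal.

0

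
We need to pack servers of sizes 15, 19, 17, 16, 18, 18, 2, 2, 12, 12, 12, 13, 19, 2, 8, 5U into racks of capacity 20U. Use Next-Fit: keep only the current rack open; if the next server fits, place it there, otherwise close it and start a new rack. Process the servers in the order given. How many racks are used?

12 racks

Put 15U in rack 1; 5U remain.
Put 19U in rack 2; 1U remain.
Put 17U in rack 3; 3U remain.
Put 16U in rack 4; 4U remain.
Put 18U in rack 5; 2U remain.
Put 18U in rack 6; 2U remain.
Put 2U in rack 6; 0U remain.
Put 2U in rack 7; 18U remain.
Put 12U in rack 7; 6U remain.
Put 12U in rack 8; 8U remain.
Put 12U in rack 9; 8U remain.
Put 13U in rack 10; 7U remain.
Put 19U in rack 11; 1U remain.
Put 2U in rack 12; 18U remain.
Put 8U in rack 12; 10U remain.
Put 5U in rack 12; 5U remain.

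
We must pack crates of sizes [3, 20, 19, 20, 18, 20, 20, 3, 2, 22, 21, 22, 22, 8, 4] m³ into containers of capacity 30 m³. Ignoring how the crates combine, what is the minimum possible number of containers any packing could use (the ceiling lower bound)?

Total size = 3 + 20 + 19 + 20 + 18 + 20 + 20 + 3 + 2 + 22 + 21 + 22 + 22 + 8 + 4 = 224 m³.
⌈224 / 30⌉ = 8.

8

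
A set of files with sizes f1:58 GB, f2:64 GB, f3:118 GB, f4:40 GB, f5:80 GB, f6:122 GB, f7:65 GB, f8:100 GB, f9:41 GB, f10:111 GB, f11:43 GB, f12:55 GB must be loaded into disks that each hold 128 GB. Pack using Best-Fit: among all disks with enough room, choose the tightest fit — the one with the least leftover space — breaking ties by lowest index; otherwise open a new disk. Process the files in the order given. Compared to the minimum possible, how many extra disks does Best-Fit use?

Best-Fit: [58,64] [118] [40,80] [122] [65,41] [100] [111] [43,55] → 8 disks.
Total size 897 GB; any packing needs at least ⌈897/128⌉ = 8 disks.
So 8 is already optimal.

0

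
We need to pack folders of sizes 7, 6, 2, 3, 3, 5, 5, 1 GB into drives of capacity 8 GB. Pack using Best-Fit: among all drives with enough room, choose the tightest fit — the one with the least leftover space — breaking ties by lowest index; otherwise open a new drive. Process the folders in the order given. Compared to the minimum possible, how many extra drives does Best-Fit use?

1

Best-Fit: [7,1] [6,2] [3,3] [5] [5] → 5 drives.
Total size 32 GB; any packing needs at least ⌈32/8⌉ = 4 drives.
An optimal packing achieves that bound: [7,1] [6,2] [5,3] [5,3] → 4 drives.
Excess: 5 − 4 = 1.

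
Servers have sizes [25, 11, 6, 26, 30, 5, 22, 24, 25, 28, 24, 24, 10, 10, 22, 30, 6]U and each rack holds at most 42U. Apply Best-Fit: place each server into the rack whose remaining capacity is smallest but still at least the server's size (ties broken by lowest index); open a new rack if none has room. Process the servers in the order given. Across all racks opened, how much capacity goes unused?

25U → rack 1 (remaining 17U)
11U → rack 1 (remaining 6U)
6U → rack 1 (remaining 0U)
26U → rack 2 (remaining 16U)
30U → rack 3 (remaining 12U)
5U → rack 3 (remaining 7U)
22U → rack 4 (remaining 20U)
24U → rack 5 (remaining 18U)
25U → rack 6 (remaining 17U)
28U → rack 7 (remaining 14U)
24U → rack 8 (remaining 18U)
24U → rack 9 (remaining 18U)
10U → rack 7 (remaining 4U)
10U → rack 2 (remaining 6U)
22U → rack 10 (remaining 20U)
30U → rack 11 (remaining 12U)
6U → rack 2 (remaining 0U)
11 racks × 42U = 462U; used 328U; unused 134U.

134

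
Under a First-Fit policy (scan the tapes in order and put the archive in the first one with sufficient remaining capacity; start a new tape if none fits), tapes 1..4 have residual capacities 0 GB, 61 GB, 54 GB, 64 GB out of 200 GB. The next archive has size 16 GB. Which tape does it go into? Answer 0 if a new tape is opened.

2

Tapes with room: tape 2 (61 GB), tape 3 (54 GB), tape 4 (64 GB).
The first with room is tape 2.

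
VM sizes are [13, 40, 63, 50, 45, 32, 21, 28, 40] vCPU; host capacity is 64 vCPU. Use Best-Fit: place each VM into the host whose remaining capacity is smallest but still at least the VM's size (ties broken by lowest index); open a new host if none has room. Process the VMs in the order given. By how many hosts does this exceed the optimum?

1

Best-Fit: [13,40] [63] [50] [45] [32,21] [28] [40] → 7 hosts.
Total size 332 vCPU; any packing needs at least ⌈332/64⌉ = 6 hosts.
An optimal packing achieves that bound: [63] [50,13] [45] [40,21] [40] [32,28] → 6 hosts.
Excess: 7 − 6 = 1.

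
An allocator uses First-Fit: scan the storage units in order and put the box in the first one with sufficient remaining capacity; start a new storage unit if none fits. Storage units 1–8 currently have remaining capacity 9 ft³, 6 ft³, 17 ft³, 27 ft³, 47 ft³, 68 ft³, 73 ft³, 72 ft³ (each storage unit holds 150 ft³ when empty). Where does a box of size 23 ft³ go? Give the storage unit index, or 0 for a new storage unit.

4

Storage units with room: storage unit 4 (27 ft³), storage unit 5 (47 ft³), storage unit 6 (68 ft³), storage unit 7 (73 ft³), storage unit 8 (72 ft³).
The first with room is storage unit 4.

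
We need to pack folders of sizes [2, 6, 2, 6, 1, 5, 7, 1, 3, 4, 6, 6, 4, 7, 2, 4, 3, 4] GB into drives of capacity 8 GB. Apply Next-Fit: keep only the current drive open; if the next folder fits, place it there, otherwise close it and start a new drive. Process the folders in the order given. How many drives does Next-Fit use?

11 drives

2 GB → drive 1 (remaining 6 GB)
6 GB → drive 1 (remaining 0 GB)
2 GB → drive 2 (remaining 6 GB)
6 GB → drive 2 (remaining 0 GB)
1 GB → drive 3 (remaining 7 GB)
5 GB → drive 3 (remaining 2 GB)
7 GB → drive 4 (remaining 1 GB)
1 GB → drive 4 (remaining 0 GB)
3 GB → drive 5 (remaining 5 GB)
4 GB → drive 5 (remaining 1 GB)
6 GB → drive 6 (remaining 2 GB)
6 GB → drive 7 (remaining 2 GB)
4 GB → drive 8 (remaining 4 GB)
7 GB → drive 9 (remaining 1 GB)
2 GB → drive 10 (remaining 6 GB)
4 GB → drive 10 (remaining 2 GB)
3 GB → drive 11 (remaining 5 GB)
4 GB → drive 11 (remaining 1 GB)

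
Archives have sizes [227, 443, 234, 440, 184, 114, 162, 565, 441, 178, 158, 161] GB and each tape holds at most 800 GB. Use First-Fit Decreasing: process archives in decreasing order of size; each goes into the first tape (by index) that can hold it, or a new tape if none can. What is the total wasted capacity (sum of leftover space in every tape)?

Sorted descending: 565, 443, 441, 440, 234, 227, 184, 178, 162, 161, 158, 114.
Put 565 GB in tape 1; 235 GB remain.
Put 443 GB in tape 2; 357 GB remain.
Put 441 GB in tape 3; 359 GB remain.
Put 440 GB in tape 4; 360 GB remain.
Put 234 GB in tape 1; 1 GB remain.
Put 227 GB in tape 2; 130 GB remain.
Put 184 GB in tape 3; 175 GB remain.
Put 178 GB in tape 4; 182 GB remain.
Put 162 GB in tape 3; 13 GB remain.
Put 161 GB in tape 4; 21 GB remain.
Put 158 GB in tape 5; 642 GB remain.
Put 114 GB in tape 2; 16 GB remain.
5 tapes × 800 GB = 4000 GB; used 3307 GB; unused 693 GB.

693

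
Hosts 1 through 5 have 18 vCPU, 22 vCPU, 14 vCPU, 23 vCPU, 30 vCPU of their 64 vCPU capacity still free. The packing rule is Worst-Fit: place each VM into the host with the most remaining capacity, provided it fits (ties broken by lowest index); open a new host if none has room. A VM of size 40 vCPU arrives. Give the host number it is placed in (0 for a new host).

0

No host has ≥ 40 vCPU free, so a new host is opened.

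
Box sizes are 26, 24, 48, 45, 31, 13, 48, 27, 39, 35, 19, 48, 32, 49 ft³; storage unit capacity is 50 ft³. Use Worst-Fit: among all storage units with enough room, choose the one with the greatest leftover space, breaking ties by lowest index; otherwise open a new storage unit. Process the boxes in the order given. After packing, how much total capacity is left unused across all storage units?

storage unit 1: place 26 ft³, 24 ft³ left
storage unit 1: place 24 ft³, 0 ft³ left
storage unit 2: place 48 ft³, 2 ft³ left
storage unit 3: place 45 ft³, 5 ft³ left
storage unit 4: place 31 ft³, 19 ft³ left
storage unit 4: place 13 ft³, 6 ft³ left
storage unit 5: place 48 ft³, 2 ft³ left
storage unit 6: place 27 ft³, 23 ft³ left
storage unit 7: place 39 ft³, 11 ft³ left
storage unit 8: place 35 ft³, 15 ft³ left
storage unit 6: place 19 ft³, 4 ft³ left
storage unit 9: place 48 ft³, 2 ft³ left
storage unit 10: place 32 ft³, 18 ft³ left
storage unit 11: place 49 ft³, 1 ft³ left
11 storage units × 50 ft³ = 550 ft³; used 484 ft³; unused 66 ft³.

66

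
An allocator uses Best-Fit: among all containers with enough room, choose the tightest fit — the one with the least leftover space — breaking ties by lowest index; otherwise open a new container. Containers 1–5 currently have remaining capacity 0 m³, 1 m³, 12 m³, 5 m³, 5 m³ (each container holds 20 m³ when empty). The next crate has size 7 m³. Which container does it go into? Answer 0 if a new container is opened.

3

Containers with room: container 3 (12 m³).
Tightest fit is container 3 with 12 m³ free.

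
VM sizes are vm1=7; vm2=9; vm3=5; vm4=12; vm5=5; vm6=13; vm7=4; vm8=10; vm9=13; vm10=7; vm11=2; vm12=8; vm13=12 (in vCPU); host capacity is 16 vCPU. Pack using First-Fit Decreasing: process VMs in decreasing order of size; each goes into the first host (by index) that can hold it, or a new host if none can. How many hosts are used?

8

Sorted descending: 13, 13, 12, 12, 10, 9, 8, 7, 7, 5, 5, 4, 2.
13 vCPU → host 1 (remaining 3 vCPU)
13 vCPU → host 2 (remaining 3 vCPU)
12 vCPU → host 3 (remaining 4 vCPU)
12 vCPU → host 4 (remaining 4 vCPU)
10 vCPU → host 5 (remaining 6 vCPU)
9 vCPU → host 6 (remaining 7 vCPU)
8 vCPU → host 7 (remaining 8 vCPU)
7 vCPU → host 6 (remaining 0 vCPU)
7 vCPU → host 7 (remaining 1 vCPU)
5 vCPU → host 5 (remaining 1 vCPU)
5 vCPU → host 8 (remaining 11 vCPU)
4 vCPU → host 3 (remaining 0 vCPU)
2 vCPU → host 1 (remaining 1 vCPU)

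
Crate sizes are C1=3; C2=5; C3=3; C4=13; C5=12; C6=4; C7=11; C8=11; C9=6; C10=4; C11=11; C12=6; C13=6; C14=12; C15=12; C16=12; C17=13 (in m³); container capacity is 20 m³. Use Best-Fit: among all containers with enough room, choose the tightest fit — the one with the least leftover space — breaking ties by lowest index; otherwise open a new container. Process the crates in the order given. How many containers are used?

C1 (3 m³) → container 1 (remaining 17 m³)
C2 (5 m³) → container 1 (remaining 12 m³)
C3 (3 m³) → container 1 (remaining 9 m³)
C4 (13 m³) → container 2 (remaining 7 m³)
C5 (12 m³) → container 3 (remaining 8 m³)
C6 (4 m³) → container 2 (remaining 3 m³)
C7 (11 m³) → container 4 (remaining 9 m³)
C8 (11 m³) → container 5 (remaining 9 m³)
C9 (6 m³) → container 3 (remaining 2 m³)
C10 (4 m³) → container 1 (remaining 5 m³)
C11 (11 m³) → container 6 (remaining 9 m³)
C12 (6 m³) → container 4 (remaining 3 m³)
C13 (6 m³) → container 5 (remaining 3 m³)
C14 (12 m³) → container 7 (remaining 8 m³)
C15 (12 m³) → container 8 (remaining 8 m³)
C16 (12 m³) → container 9 (remaining 8 m³)
C17 (13 m³) → container 10 (remaining 7 m³)

10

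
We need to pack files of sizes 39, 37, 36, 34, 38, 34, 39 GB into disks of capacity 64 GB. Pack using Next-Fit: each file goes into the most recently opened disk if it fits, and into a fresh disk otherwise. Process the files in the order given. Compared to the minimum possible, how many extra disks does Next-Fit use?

0

Next-Fit: [39] [37] [36] [34] [38] [34] [39] → 7 disks.
7 files exceed 32 GB (half the capacity), and no two of those can share a disk, so at least 7 disks are needed.
So 7 is already optimal.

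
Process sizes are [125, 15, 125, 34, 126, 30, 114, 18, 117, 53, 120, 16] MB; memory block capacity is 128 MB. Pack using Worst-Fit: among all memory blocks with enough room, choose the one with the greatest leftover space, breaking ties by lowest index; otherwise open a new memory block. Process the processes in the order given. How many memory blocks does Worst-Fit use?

Put 125 MB in memory block 1; 3 MB remain.
Put 15 MB in memory block 2; 113 MB remain.
Put 125 MB in memory block 3; 3 MB remain.
Put 34 MB in memory block 2; 79 MB remain.
Put 126 MB in memory block 4; 2 MB remain.
Put 30 MB in memory block 2; 49 MB remain.
Put 114 MB in memory block 5; 14 MB remain.
Put 18 MB in memory block 2; 31 MB remain.
Put 117 MB in memory block 6; 11 MB remain.
Put 53 MB in memory block 7; 75 MB remain.
Put 120 MB in memory block 8; 8 MB remain.
Put 16 MB in memory block 7; 59 MB remain.
Final memory blocks: [125] [15,34,30,18] [125] [126] [114] [117] [53,16] [120].

8 memory blocks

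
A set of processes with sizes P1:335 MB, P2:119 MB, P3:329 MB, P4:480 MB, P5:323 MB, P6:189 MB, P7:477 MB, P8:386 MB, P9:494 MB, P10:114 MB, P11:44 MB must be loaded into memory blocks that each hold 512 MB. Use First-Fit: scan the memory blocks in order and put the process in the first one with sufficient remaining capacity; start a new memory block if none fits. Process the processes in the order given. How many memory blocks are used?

memory block 1: place P1 (335 MB), 177 MB left
memory block 1: place P2 (119 MB), 58 MB left
memory block 2: place P3 (329 MB), 183 MB left
memory block 3: place P4 (480 MB), 32 MB left
memory block 4: place P5 (323 MB), 189 MB left
memory block 4: place P6 (189 MB), 0 MB left
memory block 5: place P7 (477 MB), 35 MB left
memory block 6: place P8 (386 MB), 126 MB left
memory block 7: place P9 (494 MB), 18 MB left
memory block 2: place P10 (114 MB), 69 MB left
memory block 1: place P11 (44 MB), 14 MB left
Final memory blocks: [335,119,44] [329,114] [480] [323,189] [477] [386] [494].

7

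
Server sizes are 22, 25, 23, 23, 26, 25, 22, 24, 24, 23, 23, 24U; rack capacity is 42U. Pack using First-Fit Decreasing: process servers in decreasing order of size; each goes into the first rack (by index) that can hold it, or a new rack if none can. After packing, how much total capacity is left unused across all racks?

220

Sorted descending: 26, 25, 25, 24, 24, 24, 23, 23, 23, 23, 22, 22.
Put 26U in rack 1; 16U remain.
Put 25U in rack 2; 17U remain.
Put 25U in rack 3; 17U remain.
Put 24U in rack 4; 18U remain.
Put 24U in rack 5; 18U remain.
Put 24U in rack 6; 18U remain.
Put 23U in rack 7; 19U remain.
Put 23U in rack 8; 19U remain.
Put 23U in rack 9; 19U remain.
Put 23U in rack 10; 19U remain.
Put 22U in rack 11; 20U remain.
Put 22U in rack 12; 20U remain.
12 racks × 42U = 504U; used 284U; unused 220U.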